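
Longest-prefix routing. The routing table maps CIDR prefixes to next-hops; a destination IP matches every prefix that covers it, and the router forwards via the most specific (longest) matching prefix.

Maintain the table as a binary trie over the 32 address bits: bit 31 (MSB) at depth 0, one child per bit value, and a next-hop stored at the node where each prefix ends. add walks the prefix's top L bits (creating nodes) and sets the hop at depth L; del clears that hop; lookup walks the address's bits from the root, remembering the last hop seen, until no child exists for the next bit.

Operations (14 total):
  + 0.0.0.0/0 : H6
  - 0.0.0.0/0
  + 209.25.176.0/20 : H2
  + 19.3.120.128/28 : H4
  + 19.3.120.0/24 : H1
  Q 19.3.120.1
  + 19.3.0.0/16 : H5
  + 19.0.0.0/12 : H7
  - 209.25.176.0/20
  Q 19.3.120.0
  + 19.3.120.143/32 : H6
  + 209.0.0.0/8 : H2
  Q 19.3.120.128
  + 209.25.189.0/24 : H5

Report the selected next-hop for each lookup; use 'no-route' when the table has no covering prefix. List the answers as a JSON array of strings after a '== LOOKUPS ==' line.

Apply in order:
  + 0.0.0.0/0 (H6) depth=0
  - 0.0.0.0/0 clear@0
  + 209.25.176.0/20 (H2) depth=20
  + 19.3.120.128/28 (H4) depth=28
  + 19.3.120.0/24 (H1) depth=24
  ? 19.3.120.1  path d0:-→d1:-→d2:-→d3:-→d4:-→d5:-→d6:-→d7:-→d8:-→d9:-→d10:-→d11:-→d12:-→d13:-→d14:-→d15:-→d16:-→d17:-→d18:-→d19:-→d20:-→d21:-→d22:-→d23:-→d24:H1  best=H1
  + 19.3.0.0/16 (H5) depth=16
  + 19.0.0.0/12 (H7) depth=12
  - 209.25.176.0/20 clear@20
  ? 19.3.120.0  path d0:-→d1:-→d2:-→d3:-→d4:-→d5:-→d6:-→d7:-→d8:-→d9:-→d10:-→d11:-→d12:H7→d13:-→d14:-→d15:-→d16:H5→d17:-→d18:-→d19:-→d20:-→d21:-→d22:-→d23:-→d24:H1  best=H1
  + 19.3.120.143/32 (H6) depth=32
  + 209.0.0.0/8 (H2) depth=8
  ? 19.3.120.128  path d0:-→d1:-→d2:-→d3:-→d4:-→d5:-→d6:-→d7:-→d8:-→d9:-→d10:-→d11:-→d12:H7→d13:-→d14:-→d15:-→d16:H5→d17:-→d18:-→d19:-→d20:-→d21:-→d22:-→d23:-→d24:H1→d25:-→d26:-→d27:-→d28:H4  best=H4
  + 209.25.189.0/24 (H5) depth=24

== LOOKUPS ==
["H1","H1","H4"]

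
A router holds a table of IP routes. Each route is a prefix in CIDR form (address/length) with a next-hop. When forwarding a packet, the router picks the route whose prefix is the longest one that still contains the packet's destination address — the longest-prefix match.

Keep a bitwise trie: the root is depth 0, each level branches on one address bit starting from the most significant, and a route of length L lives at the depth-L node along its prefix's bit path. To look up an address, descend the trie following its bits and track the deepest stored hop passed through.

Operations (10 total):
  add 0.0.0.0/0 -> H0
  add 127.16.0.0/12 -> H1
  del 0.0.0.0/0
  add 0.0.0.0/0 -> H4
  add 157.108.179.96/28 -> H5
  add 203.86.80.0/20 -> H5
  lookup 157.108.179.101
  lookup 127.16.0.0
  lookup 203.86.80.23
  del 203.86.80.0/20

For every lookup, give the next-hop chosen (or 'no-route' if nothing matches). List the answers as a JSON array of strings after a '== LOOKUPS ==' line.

Trace:
  + 0.0.0.0/0 (H0) depth=0
  + 127.16.0.0/12 (H1) depth=12
  del 0.0.0.0/0 (clear depth 0)
  + 0.0.0.0/0 (H4) depth=0
  + 157.108.179.96/28 (H5) depth=28
  + 203.86.80.0/20 (H5) depth=20
  lookup 157.108.179.101: bits 1001110101101100101100110110 walk d0:H4→d1:-→d2:-→d3:-→d4:-→d5:-→d6:-→d7:-→d8:-→d9:-→d10:-→d11:-→d12:-→d13:-→d14:-→d15:-→d16:-→d17:-→d18:-→d19:-→d20:-→d21:-→d22:-→d23:-→d24:-→d25:-→d26:-→d27:-→d28:H5 -> H5
  lookup 127.16.0.0: bits 011111110001 walk d0:H4→d1:-→d2:-→d3:-→d4:-→d5:-→d6:-→d7:-→d8:-→d9:-→d10:-→d11:-→d12:H1 -> H1
  lookup 203.86.80.23: bits 11001011010101100101 walk d0:H4→d1:-→d2:-→d3:-→d4:-→d5:-→d6:-→d7:-→d8:-→d9:-→d10:-→d11:-→d12:-→d13:-→d14:-→d15:-→d16:-→d17:-→d18:-→d19:-→d20:H5 -> H5
  del 203.86.80.0/20 (clear depth 20)

== LOOKUPS ==
["H5","H1","H5"]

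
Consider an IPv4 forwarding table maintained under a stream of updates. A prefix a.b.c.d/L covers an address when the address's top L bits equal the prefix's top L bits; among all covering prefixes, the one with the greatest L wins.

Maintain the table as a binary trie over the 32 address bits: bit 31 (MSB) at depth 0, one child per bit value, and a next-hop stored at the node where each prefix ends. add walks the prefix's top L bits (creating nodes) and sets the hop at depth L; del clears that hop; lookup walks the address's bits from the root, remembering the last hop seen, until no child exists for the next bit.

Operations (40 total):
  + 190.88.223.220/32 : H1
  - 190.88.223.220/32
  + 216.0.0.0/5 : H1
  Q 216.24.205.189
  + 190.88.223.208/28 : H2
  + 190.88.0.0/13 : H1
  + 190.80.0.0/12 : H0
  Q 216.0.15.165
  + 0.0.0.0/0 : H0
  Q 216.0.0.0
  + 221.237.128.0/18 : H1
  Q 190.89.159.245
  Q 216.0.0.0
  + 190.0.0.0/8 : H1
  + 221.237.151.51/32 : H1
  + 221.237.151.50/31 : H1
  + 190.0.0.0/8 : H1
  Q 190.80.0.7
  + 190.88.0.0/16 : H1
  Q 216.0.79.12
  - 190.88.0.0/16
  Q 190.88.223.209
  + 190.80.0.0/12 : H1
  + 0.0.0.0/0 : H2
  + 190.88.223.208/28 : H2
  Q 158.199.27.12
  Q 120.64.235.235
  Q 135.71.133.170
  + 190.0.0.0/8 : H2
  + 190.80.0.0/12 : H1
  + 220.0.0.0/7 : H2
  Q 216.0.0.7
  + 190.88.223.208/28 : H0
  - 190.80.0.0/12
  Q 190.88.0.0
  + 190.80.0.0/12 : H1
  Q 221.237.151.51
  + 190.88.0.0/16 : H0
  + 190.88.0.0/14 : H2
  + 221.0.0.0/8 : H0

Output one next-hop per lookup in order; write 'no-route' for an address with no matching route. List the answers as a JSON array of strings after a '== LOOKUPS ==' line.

Apply in order:
  add 190.88.223.220/32 -> H1 at depth 32
  del 190.88.223.220/32 (clear depth 32)
  add 216.0.0.0/5 -> H1 at depth 5
  ? 216.24.205.189  path d0:-→d1:-→d2:-→d3:-→d4:-→d5:H1  best=H1
  add 190.88.223.208/28 -> H2 at depth 28
  add 190.88.0.0/13 -> H1 at depth 13
  add 190.80.0.0/12 -> H0 at depth 12
  ? 216.0.15.165  path d0:-→d1:-→d2:-→d3:-→d4:-→d5:H1  best=H1
  add 0.0.0.0/0 -> H0 at depth 0
  ? 216.0.0.0  path d0:H0→d1:-→d2:-→d3:-→d4:-→d5:H1  best=H1
  add 221.237.128.0/18 -> H1 at depth 18
  ? 190.89.159.245  path d0:H0→d1:-→d2:-→d3:-→d4:-→d5:-→d6:-→d7:-→d8:-→d9:-→d10:-→d11:-→d12:H0→d13:H1→d14:-→d15:-  best=H1
  ? 216.0.0.0  path d0:H0→d1:-→d2:-→d3:-→d4:-→d5:H1  best=H1
  add 190.0.0.0/8 -> H1 at depth 8
  add 221.237.151.51/32 -> H1 at depth 32
  add 221.237.151.50/31 -> H1 at depth 31
  add 190.0.0.0/8 -> H1 at depth 8
  ? 190.80.0.7  path d0:H0→d1:-→d2:-→d3:-→d4:-→d5:-→d6:-→d7:-→d8:H1→d9:-→d10:-→d11:-→d12:H0  best=H0
  add 190.88.0.0/16 -> H1 at depth 16
  ? 216.0.79.12  path d0:H0→d1:-→d2:-→d3:-→d4:-→d5:H1  best=H1
  del 190.88.0.0/16 (clear depth 16)
  ? 190.88.223.209  path d0:H0→d1:-→d2:-→d3:-→d4:-→d5:-→d6:-→d7:-→d8:H1→d9:-→d10:-→d11:-→d12:H0→d13:H1→d14:-→d15:-→d16:-→d17:-→d18:-→d19:-→d20:-→d21:-→d22:-→d23:-→d24:-→d25:-→d26:-→d27:-→d28:H2  best=H2
  add 190.80.0.0/12 -> H1 at depth 12
  add 0.0.0.0/0 -> H2 at depth 0
  add 190.88.223.208/28 -> H2 at depth 28
  ? 158.199.27.12  path d0:H2→d1:-→d2:-  best=H2
  ? 120.64.235.235  path d0:H2  best=H2
  ? 135.71.133.170  path d0:H2→d1:-→d2:-  best=H2
  add 190.0.0.0/8 -> H2 at depth 8
  add 190.80.0.0/12 -> H1 at depth 12
  add 220.0.0.0/7 -> H2 at depth 7
  ? 216.0.0.7  path d0:H2→d1:-→d2:-→d3:-→d4:-→d5:H1  best=H1
  add 190.88.223.208/28 -> H0 at depth 28
  del 190.80.0.0/12 (clear depth 12)
  ? 190.88.0.0  path d0:H2→d1:-→d2:-→d3:-→d4:-→d5:-→d6:-→d7:-→d8:H2→d9:-→d10:-→d11:-→d12:-→d13:H1→d14:-→d15:-→d16:-  best=H1
  add 190.80.0.0/12 -> H1 at depth 12
  ? 221.237.151.51  path d0:H2→d1:-→d2:-→d3:-→d4:-→d5:H1→d6:-→d7:H2→d8:-→d9:-→d10:-→d11:-→d12:-→d13:-→d14:-→d15:-→d16:-→d17:-→d18:H1→d19:-→d20:-→d21:-→d22:-→d23:-→d24:-→d25:-→d26:-→d27:-→d28:-→d29:-→d30:-→d31:H1→d32:H1  best=H1
  add 190.88.0.0/16 -> H0 at depth 16
  add 190.88.0.0/14 -> H2 at depth 14
  add 221.0.0.0/8 -> H0 at depth 8

== LOOKUPS ==
["H1","H1","H1","H1","H1","H0","H1","H2","H2","H2","H2","H1","H1","H1"]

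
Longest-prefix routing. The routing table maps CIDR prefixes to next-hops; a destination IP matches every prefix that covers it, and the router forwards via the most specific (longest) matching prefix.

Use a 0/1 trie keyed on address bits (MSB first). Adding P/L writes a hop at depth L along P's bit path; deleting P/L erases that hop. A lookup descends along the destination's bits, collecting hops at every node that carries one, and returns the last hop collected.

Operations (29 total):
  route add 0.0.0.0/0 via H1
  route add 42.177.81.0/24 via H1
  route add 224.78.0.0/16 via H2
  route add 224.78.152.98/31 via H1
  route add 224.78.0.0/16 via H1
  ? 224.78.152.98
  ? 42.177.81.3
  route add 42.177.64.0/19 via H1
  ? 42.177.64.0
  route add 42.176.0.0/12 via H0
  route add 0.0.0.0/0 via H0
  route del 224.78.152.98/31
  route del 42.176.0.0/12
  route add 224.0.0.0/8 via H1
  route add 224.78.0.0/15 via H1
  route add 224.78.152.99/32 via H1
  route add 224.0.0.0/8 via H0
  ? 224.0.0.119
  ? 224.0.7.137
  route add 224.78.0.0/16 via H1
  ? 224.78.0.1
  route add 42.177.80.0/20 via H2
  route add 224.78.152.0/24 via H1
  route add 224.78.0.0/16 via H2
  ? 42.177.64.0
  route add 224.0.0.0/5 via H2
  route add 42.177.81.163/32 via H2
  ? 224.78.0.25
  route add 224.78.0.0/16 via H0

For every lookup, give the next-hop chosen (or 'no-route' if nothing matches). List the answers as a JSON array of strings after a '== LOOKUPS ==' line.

Process each operation:
  add 0.0.0.0/0 -> H1 at depth 0
  add 42.177.81.0/24 -> H1 at depth 24
  add 224.78.0.0/16 -> H2 at depth 16
  add 224.78.152.98/31 -> H1 at depth 31
  add 224.78.0.0/16 -> H1 at depth 16
  Q 224.78.152.98: descend 1110000001001110100110000110001 ; hops seen [H1,H1,H1] ; pick H1
  Q 42.177.81.3: descend 001010101011000101010001 ; hops seen [H1,H1] ; pick H1
  add 42.177.64.0/19 -> H1 at depth 19
  Q 42.177.64.0: descend 0010101010110001010 ; hops seen [H1,H1] ; pick H1
  add 42.176.0.0/12 -> H0 at depth 12
  add 0.0.0.0/0 -> H0 at depth 0
  - 224.78.152.98/31 clear@31
  - 42.176.0.0/12 clear@12
  add 224.0.0.0/8 -> H1 at depth 8
  add 224.78.0.0/15 -> H1 at depth 15
  add 224.78.152.99/32 -> H1 at depth 32
  add 224.0.0.0/8 -> H0 at depth 8
  Q 224.0.0.119: descend 111000000 ; hops seen [H0,H0] ; pick H0
  Q 224.0.7.137: descend 111000000 ; hops seen [H0,H0] ; pick H0
  add 224.78.0.0/16 -> H1 at depth 16
  Q 224.78.0.1: descend 1110000001001110 ; hops seen [H0,H0,H1,H1] ; pick H1
  add 42.177.80.0/20 -> H2 at depth 20
  add 224.78.152.0/24 -> H1 at depth 24
  add 224.78.0.0/16 -> H2 at depth 16
  Q 42.177.64.0: descend 0010101010110001010 ; hops seen [H0,H1] ; pick H1
  add 224.0.0.0/5 -> H2 at depth 5
  add 42.177.81.163/32 -> H2 at depth 32
  Q 224.78.0.25: descend 1110000001001110 ; hops seen [H0,H2,H0,H1,H2] ; pick H2
  add 224.78.0.0/16 -> H0 at depth 16

== LOOKUPS ==
["H1","H1","H1","H0","H0","H1","H1","H2"]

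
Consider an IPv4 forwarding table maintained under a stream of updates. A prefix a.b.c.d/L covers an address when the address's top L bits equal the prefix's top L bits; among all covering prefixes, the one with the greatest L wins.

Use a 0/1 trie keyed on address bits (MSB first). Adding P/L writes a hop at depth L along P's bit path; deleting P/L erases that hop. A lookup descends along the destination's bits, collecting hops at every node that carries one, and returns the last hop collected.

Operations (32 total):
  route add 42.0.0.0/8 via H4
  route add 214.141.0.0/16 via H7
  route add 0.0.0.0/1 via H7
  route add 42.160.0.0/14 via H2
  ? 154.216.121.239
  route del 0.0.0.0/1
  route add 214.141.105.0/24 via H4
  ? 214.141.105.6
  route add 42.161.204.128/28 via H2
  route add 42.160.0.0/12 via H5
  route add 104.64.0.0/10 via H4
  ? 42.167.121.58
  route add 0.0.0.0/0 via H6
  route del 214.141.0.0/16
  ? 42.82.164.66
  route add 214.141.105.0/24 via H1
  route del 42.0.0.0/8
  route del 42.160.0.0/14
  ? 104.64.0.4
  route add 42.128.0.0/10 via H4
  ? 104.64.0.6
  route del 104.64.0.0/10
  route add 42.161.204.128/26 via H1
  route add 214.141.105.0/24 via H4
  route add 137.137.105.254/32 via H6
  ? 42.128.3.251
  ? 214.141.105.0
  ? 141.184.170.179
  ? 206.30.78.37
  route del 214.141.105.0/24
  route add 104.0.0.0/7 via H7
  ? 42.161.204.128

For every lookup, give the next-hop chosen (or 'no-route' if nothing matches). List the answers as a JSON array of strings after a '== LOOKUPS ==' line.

Process each operation:
  + 42.0.0.0/8 (H4) depth=8
  + 214.141.0.0/16 (H7) depth=16
  + 0.0.0.0/1 (H7) depth=1
  + 42.160.0.0/14 (H2) depth=14
  Q 154.216.121.239: descend 1 ; hops seen [∅] ; pick no-route
  del 0.0.0.0/1 (clear depth 1)
  + 214.141.105.0/24 (H4) depth=24
  Q 214.141.105.6: descend 110101101000110101101001 ; hops seen [H7,H4] ; pick H4
  + 42.161.204.128/28 (H2) depth=28
  + 42.160.0.0/12 (H5) depth=12
  + 104.64.0.0/10 (H4) depth=10
  Q 42.167.121.58: descend 0010101010100 ; hops seen [H4,H5] ; pick H5
  + 0.0.0.0/0 (H6) depth=0
  del 214.141.0.0/16 (clear depth 16)
  Q 42.82.164.66: descend 00101010 ; hops seen [H6,H4] ; pick H4
  + 214.141.105.0/24 (H1) depth=24
  del 42.0.0.0/8 (clear depth 8)
  del 42.160.0.0/14 (clear depth 14)
  Q 104.64.0.4: descend 0110100001 ; hops seen [H6,H4] ; pick H4
  + 42.128.0.0/10 (H4) depth=10
  Q 104.64.0.6: descend 0110100001 ; hops seen [H6,H4] ; pick H4
  del 104.64.0.0/10 (clear depth 10)
  + 42.161.204.128/26 (H1) depth=26
  + 214.141.105.0/24 (H4) depth=24
  + 137.137.105.254/32 (H6) depth=32
  Q 42.128.3.251: descend 0010101010 ; hops seen [H6,H4] ; pick H4
  Q 214.141.105.0: descend 110101101000110101101001 ; hops seen [H6,H4] ; pick H4
  Q 141.184.170.179: descend 10001 ; hops seen [H6] ; pick H6
  Q 206.30.78.37: descend 110 ; hops seen [H6] ; pick H6
  del 214.141.105.0/24 (clear depth 24)
  + 104.0.0.0/7 (H7) depth=7
  Q 42.161.204.128: descend 0010101010100001110011001000 ; hops seen [H6,H4,H5,H1,H2] ; pick H2

== LOOKUPS ==
["no-route","H4","H5","H4","H4","H4","H4","H4","H6","H6","H2"]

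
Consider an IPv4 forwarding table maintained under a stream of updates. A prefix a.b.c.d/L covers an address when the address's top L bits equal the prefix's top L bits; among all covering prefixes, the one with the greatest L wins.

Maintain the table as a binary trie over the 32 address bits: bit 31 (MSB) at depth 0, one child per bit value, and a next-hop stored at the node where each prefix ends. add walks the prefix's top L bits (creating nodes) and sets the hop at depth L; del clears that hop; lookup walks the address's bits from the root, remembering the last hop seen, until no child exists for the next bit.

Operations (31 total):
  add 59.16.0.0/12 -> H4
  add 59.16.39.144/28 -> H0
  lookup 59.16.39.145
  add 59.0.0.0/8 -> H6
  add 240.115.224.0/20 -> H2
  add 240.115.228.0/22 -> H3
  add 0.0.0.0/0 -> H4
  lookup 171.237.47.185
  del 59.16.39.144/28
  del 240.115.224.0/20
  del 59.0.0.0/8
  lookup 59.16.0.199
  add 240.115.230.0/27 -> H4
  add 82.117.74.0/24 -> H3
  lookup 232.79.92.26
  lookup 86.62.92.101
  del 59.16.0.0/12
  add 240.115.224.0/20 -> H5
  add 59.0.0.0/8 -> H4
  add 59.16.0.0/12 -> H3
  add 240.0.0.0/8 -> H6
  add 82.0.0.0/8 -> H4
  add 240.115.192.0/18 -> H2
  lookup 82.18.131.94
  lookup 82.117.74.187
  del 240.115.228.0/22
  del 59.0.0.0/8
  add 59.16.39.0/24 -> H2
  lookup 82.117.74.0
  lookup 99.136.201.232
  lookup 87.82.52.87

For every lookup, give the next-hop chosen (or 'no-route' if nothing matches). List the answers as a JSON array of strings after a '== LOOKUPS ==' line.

Trace:
  add 59.16.0.0/12 -> H4 at depth 12
  add 59.16.39.144/28 -> H0 at depth 28
  ? 59.16.39.145  path d0:-→d1:-→d2:-→d3:-→d4:-→d5:-→d6:-→d7:-→d8:-→d9:-→d10:-→d11:-→d12:H4→d13:-→d14:-→d15:-→d16:-→d17:-→d18:-→d19:-→d20:-→d21:-→d22:-→d23:-→d24:-→d25:-→d26:-→d27:-→d28:H0  best=H0
  add 59.0.0.0/8 -> H6 at depth 8
  add 240.115.224.0/20 -> H2 at depth 20
  add 240.115.228.0/22 -> H3 at depth 22
  add 0.0.0.0/0 -> H4 at depth 0
  ? 171.237.47.185  path d0:H4→d1:-  best=H4
  del 59.16.39.144/28 (clear depth 28)
  del 240.115.224.0/20 (clear depth 20)
  del 59.0.0.0/8 (clear depth 8)
  ? 59.16.0.199  path d0:H4→d1:-→d2:-→d3:-→d4:-→d5:-→d6:-→d7:-→d8:-→d9:-→d10:-→d11:-→d12:H4→d13:-→d14:-→d15:-→d16:-→d17:-→d18:-  best=H4
  add 240.115.230.0/27 -> H4 at depth 27
  add 82.117.74.0/24 -> H3 at depth 24
  ? 232.79.92.26  path d0:H4→d1:-→d2:-→d3:-  best=H4
  ? 86.62.92.101  path d0:H4→d1:-→d2:-→d3:-→d4:-→d5:-  best=H4
  del 59.16.0.0/12 (clear depth 12)
  add 240.115.224.0/20 -> H5 at depth 20
  add 59.0.0.0/8 -> H4 at depth 8
  add 59.16.0.0/12 -> H3 at depth 12
  add 240.0.0.0/8 -> H6 at depth 8
  add 82.0.0.0/8 -> H4 at depth 8
  add 240.115.192.0/18 -> H2 at depth 18
  ? 82.18.131.94  path d0:H4→d1:-→d2:-→d3:-→d4:-→d5:-→d6:-→d7:-→d8:H4→d9:-  best=H4
  ? 82.117.74.187  path d0:H4→d1:-→d2:-→d3:-→d4:-→d5:-→d6:-→d7:-→d8:H4→d9:-→d10:-→d11:-→d12:-→d13:-→d14:-→d15:-→d16:-→d17:-→d18:-→d19:-→d20:-→d21:-→d22:-→d23:-→d24:H3  best=H3
  del 240.115.228.0/22 (clear depth 22)
  del 59.0.0.0/8 (clear depth 8)
  add 59.16.39.0/24 -> H2 at depth 24
  ? 82.117.74.0  path d0:H4→d1:-→d2:-→d3:-→d4:-→d5:-→d6:-→d7:-→d8:H4→d9:-→d10:-→d11:-→d12:-→d13:-→d14:-→d15:-→d16:-→d17:-→d18:-→d19:-→d20:-→d21:-→d22:-→d23:-→d24:H3  best=H3
  ? 99.136.201.232  path d0:H4→d1:-→d2:-  best=H4
  ? 87.82.52.87  path d0:H4→d1:-→d2:-→d3:-→d4:-→d5:-  best=H4

== LOOKUPS ==
["H0","H4","H4","H4","H4","H4","H3","H3","H4","H4"]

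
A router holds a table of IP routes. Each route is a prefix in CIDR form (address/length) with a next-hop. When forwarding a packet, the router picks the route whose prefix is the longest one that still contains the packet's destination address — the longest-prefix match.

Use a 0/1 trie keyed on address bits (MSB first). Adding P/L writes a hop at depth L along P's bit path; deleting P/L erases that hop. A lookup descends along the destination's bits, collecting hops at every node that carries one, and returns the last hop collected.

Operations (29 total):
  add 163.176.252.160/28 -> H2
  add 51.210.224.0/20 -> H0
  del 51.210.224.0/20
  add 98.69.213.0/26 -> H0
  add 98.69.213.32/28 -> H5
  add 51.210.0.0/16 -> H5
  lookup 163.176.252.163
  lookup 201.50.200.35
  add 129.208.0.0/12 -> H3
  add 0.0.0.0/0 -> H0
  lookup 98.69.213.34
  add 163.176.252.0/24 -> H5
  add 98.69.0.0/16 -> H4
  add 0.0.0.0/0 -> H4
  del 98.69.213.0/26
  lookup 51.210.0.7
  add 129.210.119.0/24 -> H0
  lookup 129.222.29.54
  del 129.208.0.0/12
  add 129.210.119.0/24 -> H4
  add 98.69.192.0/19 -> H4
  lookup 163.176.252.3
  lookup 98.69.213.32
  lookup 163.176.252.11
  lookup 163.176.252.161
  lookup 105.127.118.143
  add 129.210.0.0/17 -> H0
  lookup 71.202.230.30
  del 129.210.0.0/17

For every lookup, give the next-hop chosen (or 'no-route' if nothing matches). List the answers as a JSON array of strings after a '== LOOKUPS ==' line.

Process each operation:
  add 163.176.252.160/28 -> H2 at depth 28
  add 51.210.224.0/20 -> H0 at depth 20
  del 51.210.224.0/20 (clear depth 20)
  add 98.69.213.0/26 -> H0 at depth 26
  add 98.69.213.32/28 -> H5 at depth 28
  add 51.210.0.0/16 -> H5 at depth 16
  ? 163.176.252.163  path d0:-→d1:-→d2:-→d3:-→d4:-→d5:-→d6:-→d7:-→d8:-→d9:-→d10:-→d11:-→d12:-→d13:-→d14:-→d15:-→d16:-→d17:-→d18:-→d19:-→d20:-→d21:-→d22:-→d23:-→d24:-→d25:-→d26:-→d27:-→d28:H2  best=H2
  ? 201.50.200.35  path d0:-→d1:-  best=no-route
  add 129.208.0.0/12 -> H3 at depth 12
  add 0.0.0.0/0 -> H0 at depth 0
  ? 98.69.213.34  path d0:H0→d1:-→d2:-→d3:-→d4:-→d5:-→d6:-→d7:-→d8:-→d9:-→d10:-→d11:-→d12:-→d13:-→d14:-→d15:-→d16:-→d17:-→d18:-→d19:-→d20:-→d21:-→d22:-→d23:-→d24:-→d25:-→d26:H0→d27:-→d28:H5  best=H5
  add 163.176.252.0/24 -> H5 at depth 24
  add 98.69.0.0/16 -> H4 at depth 16
  add 0.0.0.0/0 -> H4 at depth 0
  del 98.69.213.0/26 (clear depth 26)
  ? 51.210.0.7  path d0:H4→d1:-→d2:-→d3:-→d4:-→d5:-→d6:-→d7:-→d8:-→d9:-→d10:-→d11:-→d12:-→d13:-→d14:-→d15:-→d16:H5  best=H5
  add 129.210.119.0/24 -> H0 at depth 24
  ? 129.222.29.54  path d0:H4→d1:-→d2:-→d3:-→d4:-→d5:-→d6:-→d7:-→d8:-→d9:-→d10:-→d11:-→d12:H3  best=H3
  del 129.208.0.0/12 (clear depth 12)
  add 129.210.119.0/24 -> H4 at depth 24
  add 98.69.192.0/19 -> H4 at depth 19
  ? 163.176.252.3  path d0:H4→d1:-→d2:-→d3:-→d4:-→d5:-→d6:-→d7:-→d8:-→d9:-→d10:-→d11:-→d12:-→d13:-→d14:-→d15:-→d16:-→d17:-→d18:-→d19:-→d20:-→d21:-→d22:-→d23:-→d24:H5  best=H5
  ? 98.69.213.32  path d0:H4→d1:-→d2:-→d3:-→d4:-→d5:-→d6:-→d7:-→d8:-→d9:-→d10:-→d11:-→d12:-→d13:-→d14:-→d15:-→d16:H4→d17:-→d18:-→d19:H4→d20:-→d21:-→d22:-→d23:-→d24:-→d25:-→d26:-→d27:-→d28:H5  best=H5
  ? 163.176.252.11  path d0:H4→d1:-→d2:-→d3:-→d4:-→d5:-→d6:-→d7:-→d8:-→d9:-→d10:-→d11:-→d12:-→d13:-→d14:-→d15:-→d16:-→d17:-→d18:-→d19:-→d20:-→d21:-→d22:-→d23:-→d24:H5  best=H5
  ? 163.176.252.161  path d0:H4→d1:-→d2:-→d3:-→d4:-→d5:-→d6:-→d7:-→d8:-→d9:-→d10:-→d11:-→d12:-→d13:-→d14:-→d15:-→d16:-→d17:-→d18:-→d19:-→d20:-→d21:-→d22:-→d23:-→d24:H5→d25:-→d26:-→d27:-→d28:H2  best=H2
  ? 105.127.118.143  path d0:H4→d1:-→d2:-→d3:-→d4:-  best=H4
  add 129.210.0.0/17 -> H0 at depth 17
  ? 71.202.230.30  path d0:H4→d1:-→d2:-  best=H4
  del 129.210.0.0/17 (clear depth 17)

== LOOKUPS ==
["H2","no-route","H5","H5","H3","H5","H5","H5","H2","H4","H4"]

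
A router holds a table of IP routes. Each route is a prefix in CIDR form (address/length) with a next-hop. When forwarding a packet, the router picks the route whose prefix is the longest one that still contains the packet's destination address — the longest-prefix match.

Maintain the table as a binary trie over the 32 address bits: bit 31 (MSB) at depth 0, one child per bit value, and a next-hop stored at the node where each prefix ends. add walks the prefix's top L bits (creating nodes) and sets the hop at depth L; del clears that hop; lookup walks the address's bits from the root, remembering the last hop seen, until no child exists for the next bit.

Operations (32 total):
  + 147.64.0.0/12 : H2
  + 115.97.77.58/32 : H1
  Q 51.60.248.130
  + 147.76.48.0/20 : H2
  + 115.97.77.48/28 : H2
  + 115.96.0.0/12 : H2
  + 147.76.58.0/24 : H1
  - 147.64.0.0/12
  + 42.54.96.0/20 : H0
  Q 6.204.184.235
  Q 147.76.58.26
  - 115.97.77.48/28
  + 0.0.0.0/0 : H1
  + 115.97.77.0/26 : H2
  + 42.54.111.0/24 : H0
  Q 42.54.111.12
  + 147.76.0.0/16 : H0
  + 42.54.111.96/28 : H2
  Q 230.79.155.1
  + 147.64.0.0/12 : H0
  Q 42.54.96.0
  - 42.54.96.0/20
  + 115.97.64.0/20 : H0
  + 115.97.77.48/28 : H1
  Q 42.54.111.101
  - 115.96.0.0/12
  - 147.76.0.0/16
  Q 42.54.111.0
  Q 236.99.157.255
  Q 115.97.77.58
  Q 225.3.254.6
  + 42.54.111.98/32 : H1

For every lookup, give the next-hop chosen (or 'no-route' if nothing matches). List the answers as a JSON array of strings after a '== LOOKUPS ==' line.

Process each operation:
  + 147.64.0.0/12 (H2) depth=12
  + 115.97.77.58/32 (H1) depth=32
  Q 51.60.248.130: descend 0 ; hops seen [∅] ; pick no-route
  + 147.76.48.0/20 (H2) depth=20
  + 115.97.77.48/28 (H2) depth=28
  + 115.96.0.0/12 (H2) depth=12
  + 147.76.58.0/24 (H1) depth=24
  - 147.64.0.0/12 clear@12
  + 42.54.96.0/20 (H0) depth=20
  Q 6.204.184.235: descend 00 ; hops seen [∅] ; pick no-route
  Q 147.76.58.26: descend 100100110100110000111010 ; hops seen [H2,H1] ; pick H1
  - 115.97.77.48/28 clear@28
  + 0.0.0.0/0 (H1) depth=0
  + 115.97.77.0/26 (H2) depth=26
  + 42.54.111.0/24 (H0) depth=24
  Q 42.54.111.12: descend 001010100011011001101111 ; hops seen [H1,H0,H0] ; pick H0
  + 147.76.0.0/16 (H0) depth=16
  + 42.54.111.96/28 (H2) depth=28
  Q 230.79.155.1: descend 1 ; hops seen [H1] ; pick H1
  + 147.64.0.0/12 (H0) depth=12
  Q 42.54.96.0: descend 00101010001101100110 ; hops seen [H1,H0] ; pick H0
  - 42.54.96.0/20 clear@20
  + 115.97.64.0/20 (H0) depth=20
  + 115.97.77.48/28 (H1) depth=28
  Q 42.54.111.101: descend 0010101000110110011011110110 ; hops seen [H1,H0,H2] ; pick H2
  - 115.96.0.0/12 clear@12
  - 147.76.0.0/16 clear@16
  Q 42.54.111.0: descend 0010101000110110011011110 ; hops seen [H1,H0] ; pick H0
  Q 236.99.157.255: descend 1 ; hops seen [H1] ; pick H1
  Q 115.97.77.58: descend 01110011011000010100110100111010 ; hops seen [H1,H0,H2,H1,H1] ; pick H1
  Q 225.3.254.6: descend 1 ; hops seen [H1] ; pick H1
  + 42.54.111.98/32 (H1) depth=32

== LOOKUPS ==
["no-route","no-route","H1","H0","H1","H0","H2","H0","H1","H1","H1"]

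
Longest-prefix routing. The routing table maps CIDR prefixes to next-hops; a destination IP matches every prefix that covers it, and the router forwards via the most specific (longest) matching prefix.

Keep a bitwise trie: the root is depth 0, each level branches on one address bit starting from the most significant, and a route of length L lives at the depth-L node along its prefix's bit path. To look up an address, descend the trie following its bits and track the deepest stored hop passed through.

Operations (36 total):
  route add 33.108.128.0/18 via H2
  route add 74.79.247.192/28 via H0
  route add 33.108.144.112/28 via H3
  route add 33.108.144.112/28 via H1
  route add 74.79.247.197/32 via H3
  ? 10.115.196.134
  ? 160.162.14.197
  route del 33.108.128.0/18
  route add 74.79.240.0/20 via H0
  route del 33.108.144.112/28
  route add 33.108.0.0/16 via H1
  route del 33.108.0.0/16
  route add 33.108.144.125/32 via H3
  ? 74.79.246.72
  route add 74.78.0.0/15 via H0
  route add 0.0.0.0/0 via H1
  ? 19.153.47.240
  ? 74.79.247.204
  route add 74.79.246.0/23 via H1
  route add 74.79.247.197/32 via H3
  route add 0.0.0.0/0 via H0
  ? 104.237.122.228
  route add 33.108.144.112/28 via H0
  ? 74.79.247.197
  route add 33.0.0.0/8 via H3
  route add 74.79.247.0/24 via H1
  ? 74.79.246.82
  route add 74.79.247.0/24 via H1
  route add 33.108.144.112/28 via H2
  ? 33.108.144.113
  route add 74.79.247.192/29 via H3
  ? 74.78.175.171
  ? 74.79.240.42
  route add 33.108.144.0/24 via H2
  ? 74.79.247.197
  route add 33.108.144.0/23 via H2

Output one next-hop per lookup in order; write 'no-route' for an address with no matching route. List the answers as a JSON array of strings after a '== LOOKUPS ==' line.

Process each operation:
  add 33.108.128.0/18 -> H2 at depth 18
  add 74.79.247.192/28 -> H0 at depth 28
  add 33.108.144.112/28 -> H3 at depth 28
  add 33.108.144.112/28 -> H1 at depth 28
  add 74.79.247.197/32 -> H3 at depth 32
  Q 10.115.196.134: descend 00 ; hops seen [∅] ; pick no-route
  Q 160.162.14.197: descend ε ; hops seen [∅] ; pick no-route
  del 33.108.128.0/18 (clear depth 18)
  add 74.79.240.0/20 -> H0 at depth 20
  del 33.108.144.112/28 (clear depth 28)
  add 33.108.0.0/16 -> H1 at depth 16
  del 33.108.0.0/16 (clear depth 16)
  add 33.108.144.125/32 -> H3 at depth 32
  Q 74.79.246.72: descend 01001010010011111111011 ; hops seen [H0] ; pick H0
  add 74.78.0.0/15 -> H0 at depth 15
  add 0.0.0.0/0 -> H1 at depth 0
  Q 19.153.47.240: descend 00 ; hops seen [H1] ; pick H1
  Q 74.79.247.204: descend 0100101001001111111101111100 ; hops seen [H1,H0,H0,H0] ; pick H0
  add 74.79.246.0/23 -> H1 at depth 23
  add 74.79.247.197/32 -> H3 at depth 32
  add 0.0.0.0/0 -> H0 at depth 0
  Q 104.237.122.228: descend 01 ; hops seen [H0] ; pick H0
  add 33.108.144.112/28 -> H0 at depth 28
  Q 74.79.247.197: descend 01001010010011111111011111000101 ; hops seen [H0,H0,H0,H1,H0,H3] ; pick H3
  add 33.0.0.0/8 -> H3 at depth 8
  add 74.79.247.0/24 -> H1 at depth 24
  Q 74.79.246.82: descend 01001010010011111111011 ; hops seen [H0,H0,H0,H1] ; pick H1
  add 74.79.247.0/24 -> H1 at depth 24
  add 33.108.144.112/28 -> H2 at depth 28
  Q 33.108.144.113: descend 0010000101101100100100000111 ; hops seen [H0,H3,H2] ; pick H2
  add 74.79.247.192/29 -> H3 at depth 29
  Q 74.78.175.171: descend 010010100100111 ; hops seen [H0,H0] ; pick H0
  Q 74.79.240.42: descend 010010100100111111110 ; hops seen [H0,H0,H0] ; pick H0
  add 33.108.144.0/24 -> H2 at depth 24
  Q 74.79.247.197: descend 01001010010011111111011111000101 ; hops seen [H0,H0,H0,H1,H1,H0,H3,H3] ; pick H3
  add 33.108.144.0/23 -> H2 at depth 23

== LOOKUPS ==
["no-route","no-route","H0","H1","H0","H0","H3","H1","H2","H0","H0","H3"]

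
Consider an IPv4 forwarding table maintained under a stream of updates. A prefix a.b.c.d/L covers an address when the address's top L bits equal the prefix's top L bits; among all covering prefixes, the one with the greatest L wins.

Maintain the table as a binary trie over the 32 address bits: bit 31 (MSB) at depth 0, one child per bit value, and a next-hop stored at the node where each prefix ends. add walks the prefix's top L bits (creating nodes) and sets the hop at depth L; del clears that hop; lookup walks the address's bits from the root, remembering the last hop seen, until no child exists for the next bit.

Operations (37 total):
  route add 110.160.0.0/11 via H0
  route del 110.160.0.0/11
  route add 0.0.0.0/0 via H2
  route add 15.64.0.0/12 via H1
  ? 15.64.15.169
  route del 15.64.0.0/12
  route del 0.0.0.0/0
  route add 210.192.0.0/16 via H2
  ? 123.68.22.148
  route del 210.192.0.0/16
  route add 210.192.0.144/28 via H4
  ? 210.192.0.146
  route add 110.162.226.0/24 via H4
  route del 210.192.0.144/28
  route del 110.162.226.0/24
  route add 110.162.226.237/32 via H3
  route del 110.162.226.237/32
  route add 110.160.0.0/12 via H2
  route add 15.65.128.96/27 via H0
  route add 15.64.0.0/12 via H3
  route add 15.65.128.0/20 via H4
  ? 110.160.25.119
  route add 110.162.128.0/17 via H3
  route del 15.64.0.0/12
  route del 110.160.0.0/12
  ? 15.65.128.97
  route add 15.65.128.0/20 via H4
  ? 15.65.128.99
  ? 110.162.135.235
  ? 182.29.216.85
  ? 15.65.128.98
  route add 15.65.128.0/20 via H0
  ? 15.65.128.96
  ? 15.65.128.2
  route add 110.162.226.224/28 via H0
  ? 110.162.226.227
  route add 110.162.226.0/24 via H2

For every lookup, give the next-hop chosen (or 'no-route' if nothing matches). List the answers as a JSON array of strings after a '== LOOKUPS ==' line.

Trace:
  add 110.160.0.0/11 -> H0 at depth 11
  - 110.160.0.0/11 clear@11
  add 0.0.0.0/0 -> H2 at depth 0
  add 15.64.0.0/12 -> H1 at depth 12
  ? 15.64.15.169  path d0:H2→d1:-→d2:-→d3:-→d4:-→d5:-→d6:-→d7:-→d8:-→d9:-→d10:-→d11:-→d12:H1  best=H1
  - 15.64.0.0/12 clear@12
  - 0.0.0.0/0 clear@0
  add 210.192.0.0/16 -> H2 at depth 16
  ? 123.68.22.148  path d0:-→d1:-→d2:-→d3:-  best=no-route
  - 210.192.0.0/16 clear@16
  add 210.192.0.144/28 -> H4 at depth 28
  ? 210.192.0.146  path d0:-→d1:-→d2:-→d3:-→d4:-→d5:-→d6:-→d7:-→d8:-→d9:-→d10:-→d11:-→d12:-→d13:-→d14:-→d15:-→d16:-→d17:-→d18:-→d19:-→d20:-→d21:-→d22:-→d23:-→d24:-→d25:-→d26:-→d27:-→d28:H4  best=H4
  add 110.162.226.0/24 -> H4 at depth 24
  - 210.192.0.144/28 clear@28
  - 110.162.226.0/24 clear@24
  add 110.162.226.237/32 -> H3 at depth 32
  - 110.162.226.237/32 clear@32
  add 110.160.0.0/12 -> H2 at depth 12
  add 15.65.128.96/27 -> H0 at depth 27
  add 15.64.0.0/12 -> H3 at depth 12
  add 15.65.128.0/20 -> H4 at depth 20
  ? 110.160.25.119  path d0:-→d1:-→d2:-→d3:-→d4:-→d5:-→d6:-→d7:-→d8:-→d9:-→d10:-→d11:-→d12:H2→d13:-→d14:-  best=H2
  add 110.162.128.0/17 -> H3 at depth 17
  - 15.64.0.0/12 clear@12
  - 110.160.0.0/12 clear@12
  ? 15.65.128.97  path d0:-→d1:-→d2:-→d3:-→d4:-→d5:-→d6:-→d7:-→d8:-→d9:-→d10:-→d11:-→d12:-→d13:-→d14:-→d15:-→d16:-→d17:-→d18:-→d19:-→d20:H4→d21:-→d22:-→d23:-→d24:-→d25:-→d26:-→d27:H0  best=H0
  add 15.65.128.0/20 -> H4 at depth 20
  ? 15.65.128.99  path d0:-→d1:-→d2:-→d3:-→d4:-→d5:-→d6:-→d7:-→d8:-→d9:-→d10:-→d11:-→d12:-→d13:-→d14:-→d15:-→d16:-→d17:-→d18:-→d19:-→d20:H4→d21:-→d22:-→d23:-→d24:-→d25:-→d26:-→d27:H0  best=H0
  ? 110.162.135.235  path d0:-→d1:-→d2:-→d3:-→d4:-→d5:-→d6:-→d7:-→d8:-→d9:-→d10:-→d11:-→d12:-→d13:-→d14:-→d15:-→d16:-→d17:H3  best=H3
  ? 182.29.216.85  path d0:-→d1:-  best=no-route
  ? 15.65.128.98  path d0:-→d1:-→d2:-→d3:-→d4:-→d5:-→d6:-→d7:-→d8:-→d9:-→d10:-→d11:-→d12:-→d13:-→d14:-→d15:-→d16:-→d17:-→d18:-→d19:-→d20:H4→d21:-→d22:-→d23:-→d24:-→d25:-→d26:-→d27:H0  best=H0
  add 15.65.128.0/20 -> H0 at depth 20
  ? 15.65.128.96  path d0:-→d1:-→d2:-→d3:-→d4:-→d5:-→d6:-→d7:-→d8:-→d9:-→d10:-→d11:-→d12:-→d13:-→d14:-→d15:-→d16:-→d17:-→d18:-→d19:-→d20:H0→d21:-→d22:-→d23:-→d24:-→d25:-→d26:-→d27:H0  best=H0
  ? 15.65.128.2  path d0:-→d1:-→d2:-→d3:-→d4:-→d5:-→d6:-→d7:-→d8:-→d9:-→d10:-→d11:-→d12:-→d13:-→d14:-→d15:-→d16:-→d17:-→d18:-→d19:-→d20:H0→d21:-→d22:-→d23:-→d24:-→d25:-  best=H0
  add 110.162.226.224/28 -> H0 at depth 28
  ? 110.162.226.227  path d0:-→d1:-→d2:-→d3:-→d4:-→d5:-→d6:-→d7:-→d8:-→d9:-→d10:-→d11:-→d12:-→d13:-→d14:-→d15:-→d16:-→d17:H3→d18:-→d19:-→d20:-→d21:-→d22:-→d23:-→d24:-→d25:-→d26:-→d27:-→d28:H0  best=H0
  add 110.162.226.0/24 -> H2 at depth 24

== LOOKUPS ==
["H1","no-route","H4","H2","H0","H0","H3","no-route","H0","H0","H0","H0"]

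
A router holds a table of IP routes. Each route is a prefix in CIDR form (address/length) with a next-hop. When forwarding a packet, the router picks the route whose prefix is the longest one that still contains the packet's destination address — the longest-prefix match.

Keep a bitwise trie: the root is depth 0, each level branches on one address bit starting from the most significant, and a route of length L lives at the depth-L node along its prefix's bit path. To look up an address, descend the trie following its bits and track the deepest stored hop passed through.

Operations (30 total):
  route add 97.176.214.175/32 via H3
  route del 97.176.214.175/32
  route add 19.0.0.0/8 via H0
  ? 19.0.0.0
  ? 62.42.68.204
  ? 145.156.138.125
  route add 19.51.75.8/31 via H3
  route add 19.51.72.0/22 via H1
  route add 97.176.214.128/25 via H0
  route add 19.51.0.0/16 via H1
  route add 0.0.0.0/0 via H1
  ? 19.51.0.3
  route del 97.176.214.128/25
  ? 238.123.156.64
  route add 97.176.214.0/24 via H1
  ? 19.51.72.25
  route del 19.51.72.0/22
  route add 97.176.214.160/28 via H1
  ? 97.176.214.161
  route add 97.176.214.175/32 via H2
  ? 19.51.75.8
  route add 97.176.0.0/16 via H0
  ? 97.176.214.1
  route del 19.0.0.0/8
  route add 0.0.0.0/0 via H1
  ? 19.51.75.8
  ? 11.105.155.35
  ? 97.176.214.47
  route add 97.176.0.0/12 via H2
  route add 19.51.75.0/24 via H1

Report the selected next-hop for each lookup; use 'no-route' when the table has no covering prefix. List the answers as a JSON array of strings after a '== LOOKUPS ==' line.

Apply in order:
  add 97.176.214.175/32 -> H3 at depth 32
  - 97.176.214.175/32 clear@32
  add 19.0.0.0/8 -> H0 at depth 8
  Q 19.0.0.0: descend 00010011 ; hops seen [H0] ; pick H0
  Q 62.42.68.204: descend 00 ; hops seen [∅] ; pick no-route
  Q 145.156.138.125: descend ε ; hops seen [∅] ; pick no-route
  add 19.51.75.8/31 -> H3 at depth 31
  add 19.51.72.0/22 -> H1 at depth 22
  add 97.176.214.128/25 -> H0 at depth 25
  add 19.51.0.0/16 -> H1 at depth 16
  add 0.0.0.0/0 -> H1 at depth 0
  Q 19.51.0.3: descend 00010011001100110 ; hops seen [H1,H0,H1] ; pick H1
  - 97.176.214.128/25 clear@25
  Q 238.123.156.64: descend ε ; hops seen [H1] ; pick H1
  add 97.176.214.0/24 -> H1 at depth 24
  Q 19.51.72.25: descend 0001001100110011010010 ; hops seen [H1,H0,H1,H1] ; pick H1
  - 19.51.72.0/22 clear@22
  add 97.176.214.160/28 -> H1 at depth 28
  Q 97.176.214.161: descend 0110000110110000110101101010 ; hops seen [H1,H1,H1] ; pick H1
  add 97.176.214.175/32 -> H2 at depth 32
  Q 19.51.75.8: descend 0001001100110011010010110000100 ; hops seen [H1,H0,H1,H3] ; pick H3
  add 97.176.0.0/16 -> H0 at depth 16
  Q 97.176.214.1: descend 011000011011000011010110 ; hops seen [H1,H0,H1] ; pick H1
  - 19.0.0.0/8 clear@8
  add 0.0.0.0/0 -> H1 at depth 0
  Q 19.51.75.8: descend 0001001100110011010010110000100 ; hops seen [H1,H1,H3] ; pick H3
  Q 11.105.155.35: descend 000 ; hops seen [H1] ; pick H1
  Q 97.176.214.47: descend 011000011011000011010110 ; hops seen [H1,H0,H1] ; pick H1
  add 97.176.0.0/12 -> H2 at depth 12
  add 19.51.75.0/24 -> H1 at depth 24

== LOOKUPS ==
["H0","no-route","no-route","H1","H1","H1","H1","H3","H1","H3","H1","H1"]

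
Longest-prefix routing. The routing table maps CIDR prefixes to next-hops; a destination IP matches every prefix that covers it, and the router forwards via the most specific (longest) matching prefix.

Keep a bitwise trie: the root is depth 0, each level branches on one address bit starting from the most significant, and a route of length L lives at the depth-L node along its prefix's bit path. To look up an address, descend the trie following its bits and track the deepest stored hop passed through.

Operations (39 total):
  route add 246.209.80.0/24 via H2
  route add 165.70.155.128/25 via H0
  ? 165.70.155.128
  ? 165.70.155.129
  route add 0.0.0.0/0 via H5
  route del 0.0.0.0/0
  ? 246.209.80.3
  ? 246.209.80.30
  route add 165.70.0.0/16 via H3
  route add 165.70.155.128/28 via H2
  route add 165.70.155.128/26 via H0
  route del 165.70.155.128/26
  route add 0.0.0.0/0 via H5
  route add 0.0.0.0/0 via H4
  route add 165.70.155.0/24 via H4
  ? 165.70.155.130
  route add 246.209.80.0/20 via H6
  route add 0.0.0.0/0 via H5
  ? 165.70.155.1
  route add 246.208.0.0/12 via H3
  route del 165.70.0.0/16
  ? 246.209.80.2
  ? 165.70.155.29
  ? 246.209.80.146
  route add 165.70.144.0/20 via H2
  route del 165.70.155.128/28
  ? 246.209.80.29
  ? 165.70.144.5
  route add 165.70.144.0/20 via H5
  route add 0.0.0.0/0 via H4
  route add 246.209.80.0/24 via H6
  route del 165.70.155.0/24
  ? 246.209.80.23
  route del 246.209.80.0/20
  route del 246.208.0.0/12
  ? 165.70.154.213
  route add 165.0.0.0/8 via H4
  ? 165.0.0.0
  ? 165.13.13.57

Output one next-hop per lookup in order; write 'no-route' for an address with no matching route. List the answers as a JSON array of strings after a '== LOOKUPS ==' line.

Trace:
  + 246.209.80.0/24 (H2) depth=24
  + 165.70.155.128/25 (H0) depth=25
  ? 165.70.155.128  path d0:-→d1:-→d2:-→d3:-→d4:-→d5:-→d6:-→d7:-→d8:-→d9:-→d10:-→d11:-→d12:-→d13:-→d14:-→d15:-→d16:-→d17:-→d18:-→d19:-→d20:-→d21:-→d22:-→d23:-→d24:-→d25:H0  best=H0
  ? 165.70.155.129  path d0:-→d1:-→d2:-→d3:-→d4:-→d5:-→d6:-→d7:-→d8:-→d9:-→d10:-→d11:-→d12:-→d13:-→d14:-→d15:-→d16:-→d17:-→d18:-→d19:-→d20:-→d21:-→d22:-→d23:-→d24:-→d25:H0  best=H0
  + 0.0.0.0/0 (H5) depth=0
  - 0.0.0.0/0 clear@0
  ? 246.209.80.3  path d0:-→d1:-→d2:-→d3:-→d4:-→d5:-→d6:-→d7:-→d8:-→d9:-→d10:-→d11:-→d12:-→d13:-→d14:-→d15:-→d16:-→d17:-→d18:-→d19:-→d20:-→d21:-→d22:-→d23:-→d24:H2  best=H2
  ? 246.209.80.30  path d0:-→d1:-→d2:-→d3:-→d4:-→d5:-→d6:-→d7:-→d8:-→d9:-→d10:-→d11:-→d12:-→d13:-→d14:-→d15:-→d16:-→d17:-→d18:-→d19:-→d20:-→d21:-→d22:-→d23:-→d24:H2  best=H2
  + 165.70.0.0/16 (H3) depth=16
  + 165.70.155.128/28 (H2) depth=28
  + 165.70.155.128/26 (H0) depth=26
  - 165.70.155.128/26 clear@26
  + 0.0.0.0/0 (H5) depth=0
  + 0.0.0.0/0 (H4) depth=0
  + 165.70.155.0/24 (H4) depth=24
  ? 165.70.155.130  path d0:H4→d1:-→d2:-→d3:-→d4:-→d5:-→d6:-→d7:-→d8:-→d9:-→d10:-→d11:-→d12:-→d13:-→d14:-→d15:-→d16:H3→d17:-→d18:-→d19:-→d20:-→d21:-→d22:-→d23:-→d24:H4→d25:H0→d26:-→d27:-→d28:H2  best=H2
  + 246.209.80.0/20 (H6) depth=20
  + 0.0.0.0/0 (H5) depth=0
  ? 165.70.155.1  path d0:H5→d1:-→d2:-→d3:-→d4:-→d5:-→d6:-→d7:-→d8:-→d9:-→d10:-→d11:-→d12:-→d13:-→d14:-→d15:-→d16:H3→d17:-→d18:-→d19:-→d20:-→d21:-→d22:-→d23:-→d24:H4  best=H4
  + 246.208.0.0/12 (H3) depth=12
  - 165.70.0.0/16 clear@16
  ? 246.209.80.2  path d0:H5→d1:-→d2:-→d3:-→d4:-→d5:-→d6:-→d7:-→d8:-→d9:-→d10:-→d11:-→d12:H3→d13:-→d14:-→d15:-→d16:-→d17:-→d18:-→d19:-→d20:H6→d21:-→d22:-→d23:-→d24:H2  best=H2
  ? 165.70.155.29  path d0:H5→d1:-→d2:-→d3:-→d4:-→d5:-→d6:-→d7:-→d8:-→d9:-→d10:-→d11:-→d12:-→d13:-→d14:-→d15:-→d16:-→d17:-→d18:-→d19:-→d20:-→d21:-→d22:-→d23:-→d24:H4  best=H4
  ? 246.209.80.146  path d0:H5→d1:-→d2:-→d3:-→d4:-→d5:-→d6:-→d7:-→d8:-→d9:-→d10:-→d11:-→d12:H3→d13:-→d14:-→d15:-→d16:-→d17:-→d18:-→d19:-→d20:H6→d21:-→d22:-→d23:-→d24:H2  best=H2
  + 165.70.144.0/20 (H2) depth=20
  - 165.70.155.128/28 clear@28
  ? 246.209.80.29  path d0:H5→d1:-→d2:-→d3:-→d4:-→d5:-→d6:-→d7:-→d8:-→d9:-→d10:-→d11:-→d12:H3→d13:-→d14:-→d15:-→d16:-→d17:-→d18:-→d19:-→d20:H6→d21:-→d22:-→d23:-→d24:H2  best=H2
  ? 165.70.144.5  path d0:H5→d1:-→d2:-→d3:-→d4:-→d5:-→d6:-→d7:-→d8:-→d9:-→d10:-→d11:-→d12:-→d13:-→d14:-→d15:-→d16:-→d17:-→d18:-→d19:-→d20:H2  best=H2
  + 165.70.144.0/20 (H5) depth=20
  + 0.0.0.0/0 (H4) depth=0
  + 246.209.80.0/24 (H6) depth=24
  - 165.70.155.0/24 clear@24
  ? 246.209.80.23  path d0:H4→d1:-→d2:-→d3:-→d4:-→d5:-→d6:-→d7:-→d8:-→d9:-→d10:-→d11:-→d12:H3→d13:-→d14:-→d15:-→d16:-→d17:-→d18:-→d19:-→d20:H6→d21:-→d22:-→d23:-→d24:H6  best=H6
  - 246.209.80.0/20 clear@20
  - 246.208.0.0/12 clear@12
  ? 165.70.154.213  path d0:H4→d1:-→d2:-→d3:-→d4:-→d5:-→d6:-→d7:-→d8:-→d9:-→d10:-→d11:-→d12:-→d13:-→d14:-→d15:-→d16:-→d17:-→d18:-→d19:-→d20:H5→d21:-→d22:-→d23:-  best=H5
  + 165.0.0.0/8 (H4) depth=8
  ? 165.0.0.0  path d0:H4→d1:-→d2:-→d3:-→d4:-→d5:-→d6:-→d7:-→d8:H4→d9:-  best=H4
  ? 165.13.13.57  path d0:H4→d1:-→d2:-→d3:-→d4:-→d5:-→d6:-→d7:-→d8:H4→d9:-  best=H4

== LOOKUPS ==
["H0","H0","H2","H2","H2","H4","H2","H4","H2","H2","H2","H6","H5","H4","H4"]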